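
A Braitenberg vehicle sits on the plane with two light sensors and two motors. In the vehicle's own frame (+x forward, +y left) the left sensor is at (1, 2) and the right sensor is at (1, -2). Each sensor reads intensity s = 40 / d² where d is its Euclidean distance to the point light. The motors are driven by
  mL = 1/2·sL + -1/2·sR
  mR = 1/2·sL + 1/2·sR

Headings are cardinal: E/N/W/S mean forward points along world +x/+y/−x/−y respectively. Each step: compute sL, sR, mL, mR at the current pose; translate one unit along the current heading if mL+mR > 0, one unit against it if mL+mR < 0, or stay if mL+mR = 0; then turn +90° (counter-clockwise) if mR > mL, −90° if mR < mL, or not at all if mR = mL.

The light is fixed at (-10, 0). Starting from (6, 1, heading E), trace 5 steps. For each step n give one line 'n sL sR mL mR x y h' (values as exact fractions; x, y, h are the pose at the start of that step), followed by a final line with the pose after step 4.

0 20/149 4/29 -8/4321 588/4321 6 1 E
1 40/229 8/73 544/16717 2376/16717 7 1 N
2 5/32 5/34 5/1088 165/1088 7 2 W
3 8/65 40/197 -512/12805 2088/12805 6 2 S
4 20/149 4/29 -8/4321 588/4321 6 1 E
final 7 1 N

n=0: pose=(6,1,E); sL=20/149, sR=4/29; mL=-8/4321, mR=588/4321; mL+mR=20/149 → advance +1; mR−mL=4/29 → turn +1·90°
n=1: pose=(7,1,N); sL=40/229, sR=8/73; mL=544/16717, mR=2376/16717; mL+mR=40/229 → advance +1; mR−mL=8/73 → turn +1·90°
n=2: pose=(7,2,W); sL=5/32, sR=5/34; mL=5/1088, mR=165/1088; mL+mR=5/32 → advance +1; mR−mL=5/34 → turn +1·90°
n=3: pose=(6,2,S); sL=8/65, sR=40/197; mL=-512/12805, mR=2088/12805; mL+mR=8/65 → advance +1; mR−mL=40/197 → turn +1·90°
n=4: pose=(6,1,E); sL=20/149, sR=4/29; mL=-8/4321, mR=588/4321; mL+mR=20/149 → advance +1; mR−mL=4/29 → turn +1·90°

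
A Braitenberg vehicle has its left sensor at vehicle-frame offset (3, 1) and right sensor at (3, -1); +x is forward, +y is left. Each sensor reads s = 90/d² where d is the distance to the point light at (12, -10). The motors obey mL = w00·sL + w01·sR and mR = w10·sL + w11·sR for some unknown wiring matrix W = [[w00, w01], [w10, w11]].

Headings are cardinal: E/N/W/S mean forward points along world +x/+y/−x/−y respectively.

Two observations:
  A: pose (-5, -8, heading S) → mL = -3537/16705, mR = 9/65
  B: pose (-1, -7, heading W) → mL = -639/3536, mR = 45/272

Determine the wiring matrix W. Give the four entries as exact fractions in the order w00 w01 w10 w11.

obs A: pose=(-5,-8,S) → sL=90/257, sR=18/65, mL=-3537/16705, mR=9/65
obs B: pose=(-1,-7,W) → sL=9/26, sR=45/136, mL=-639/3536, mR=45/272
sensor matrix S = [[90/257, 18/65], [9/26, 45/136]]; det S = 295569/14767220
solve [mL_A; mL_B] = S·[w00; w01] and [mR_A; mR_B] = S·[w10; w11]:
  w00 = -1, w01 = 1/2, w10 = 0, w11 = 1/2

-1 1/2 0 1/2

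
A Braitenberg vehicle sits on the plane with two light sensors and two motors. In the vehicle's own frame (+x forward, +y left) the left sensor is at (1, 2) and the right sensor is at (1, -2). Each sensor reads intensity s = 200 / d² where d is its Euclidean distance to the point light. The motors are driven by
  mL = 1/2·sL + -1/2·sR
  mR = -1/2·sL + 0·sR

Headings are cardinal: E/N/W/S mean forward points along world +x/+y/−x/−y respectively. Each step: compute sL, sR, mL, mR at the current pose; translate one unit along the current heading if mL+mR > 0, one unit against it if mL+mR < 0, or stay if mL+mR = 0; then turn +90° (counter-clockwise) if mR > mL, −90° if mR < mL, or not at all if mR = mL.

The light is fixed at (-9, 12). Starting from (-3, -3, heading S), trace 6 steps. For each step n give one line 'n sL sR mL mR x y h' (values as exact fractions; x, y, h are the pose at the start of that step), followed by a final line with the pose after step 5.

n=0: pose=(-3,-3,S); sL=5/8, sR=25/34; mL=-15/272, mR=-5/16; mL+mR=-25/68 → advance -1; mR−mL=-35/136 → turn -1·90°
n=1: pose=(-3,-2,W); sL=200/281, sR=200/169; mL=-11200/47489, mR=-100/281; mL+mR=-100/169 → advance -1; mR−mL=-5700/47489 → turn -1·90°
n=2: pose=(-2,-2,N); sL=100/97, sR=4/5; mL=56/485, mR=-50/97; mL+mR=-2/5 → advance -1; mR−mL=-306/485 → turn -1·90°
n=3: pose=(-2,-3,E); sL=200/233, sR=200/353; mL=12000/82249, mR=-100/233; mL+mR=-100/353 → advance -1; mR−mL=-47300/82249 → turn -1·90°
n=4: pose=(-3,-3,S); sL=5/8, sR=25/34; mL=-15/272, mR=-5/16; mL+mR=-25/68 → advance -1; mR−mL=-35/136 → turn -1·90°
n=5: pose=(-3,-2,W); sL=200/281, sR=200/169; mL=-11200/47489, mR=-100/281; mL+mR=-100/169 → advance -1; mR−mL=-5700/47489 → turn -1·90°

0 5/8 25/34 -15/272 -5/16 -3 -3 S
1 200/281 200/169 -11200/47489 -100/281 -3 -2 W
2 100/97 4/5 56/485 -50/97 -2 -2 N
3 200/233 200/353 12000/82249 -100/233 -2 -3 E
4 5/8 25/34 -15/272 -5/16 -3 -3 S
5 200/281 200/169 -11200/47489 -100/281 -3 -2 W
final -2 -2 N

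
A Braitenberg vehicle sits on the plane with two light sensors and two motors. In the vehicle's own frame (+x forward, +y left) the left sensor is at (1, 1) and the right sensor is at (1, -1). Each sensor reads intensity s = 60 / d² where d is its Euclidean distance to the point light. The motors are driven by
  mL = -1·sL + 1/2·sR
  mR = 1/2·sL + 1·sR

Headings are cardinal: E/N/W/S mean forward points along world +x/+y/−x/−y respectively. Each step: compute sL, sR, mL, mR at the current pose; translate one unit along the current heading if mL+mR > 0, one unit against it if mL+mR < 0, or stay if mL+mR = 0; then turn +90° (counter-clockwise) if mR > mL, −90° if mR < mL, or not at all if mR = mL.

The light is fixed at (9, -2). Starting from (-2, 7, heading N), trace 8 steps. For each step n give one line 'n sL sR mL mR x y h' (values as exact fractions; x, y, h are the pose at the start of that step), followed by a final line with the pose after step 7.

n=0: pose=(-2,7,N); sL=15/61, sR=3/10; mL=-117/1220, mR=129/305; mL+mR=399/1220 → advance +1; mR−mL=633/1220 → turn +1·90°
n=1: pose=(-2,8,W); sL=4/15, sR=12/53; mL=-122/795, mR=286/795; mL+mR=164/795 → advance +1; mR−mL=136/265 → turn +1·90°
n=2: pose=(-3,8,S); sL=30/101, sR=6/25; mL=-447/2525, mR=981/2525; mL+mR=534/2525 → advance +1; mR−mL=1428/2525 → turn +1·90°
n=3: pose=(-3,7,E); sL=60/221, sR=12/37; mL=-894/8177, mR=3762/8177; mL+mR=2868/8177 → advance +1; mR−mL=4656/8177 → turn +1·90°
n=4: pose=(-2,7,N); sL=15/61, sR=3/10; mL=-117/1220, mR=129/305; mL+mR=399/1220 → advance +1; mR−mL=633/1220 → turn +1·90°
n=5: pose=(-2,8,W); sL=4/15, sR=12/53; mL=-122/795, mR=286/795; mL+mR=164/795 → advance +1; mR−mL=136/265 → turn +1·90°
n=6: pose=(-3,8,S); sL=30/101, sR=6/25; mL=-447/2525, mR=981/2525; mL+mR=534/2525 → advance +1; mR−mL=1428/2525 → turn +1·90°
n=7: pose=(-3,7,E); sL=60/221, sR=12/37; mL=-894/8177, mR=3762/8177; mL+mR=2868/8177 → advance +1; mR−mL=4656/8177 → turn +1·90°

0 15/61 3/10 -117/1220 129/305 -2 7 N
1 4/15 12/53 -122/795 286/795 -2 8 W
2 30/101 6/25 -447/2525 981/2525 -3 8 S
3 60/221 12/37 -894/8177 3762/8177 -3 7 E
4 15/61 3/10 -117/1220 129/305 -2 7 N
5 4/15 12/53 -122/795 286/795 -2 8 W
6 30/101 6/25 -447/2525 981/2525 -3 8 S
7 60/221 12/37 -894/8177 3762/8177 -3 7 E
final -2 7 N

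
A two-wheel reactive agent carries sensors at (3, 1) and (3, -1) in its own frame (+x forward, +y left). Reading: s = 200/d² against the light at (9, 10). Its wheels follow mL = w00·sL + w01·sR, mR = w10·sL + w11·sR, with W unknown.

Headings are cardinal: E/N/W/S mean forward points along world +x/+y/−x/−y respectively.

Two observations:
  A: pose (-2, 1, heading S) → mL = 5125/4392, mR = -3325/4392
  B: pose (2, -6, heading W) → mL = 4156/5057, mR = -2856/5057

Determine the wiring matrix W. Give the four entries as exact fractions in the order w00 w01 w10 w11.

1 1/2 -1/2 -1/2

obs A: pose=(-2,1,S) → sL=50/61, sR=25/36, mL=5125/4392, mR=-3325/4392
obs B: pose=(2,-6,W) → sL=200/389, sR=8/13, mL=4156/5057, mR=-2856/5057
sensor matrix S = [[50/61, 25/36], [200/389, 8/13]]; det S = 409150/2776293
solve [mL_A; mL_B] = S·[w00; w01] and [mR_A; mR_B] = S·[w10; w11]:
  w00 = 1, w01 = 1/2, w10 = -1/2, w11 = -1/2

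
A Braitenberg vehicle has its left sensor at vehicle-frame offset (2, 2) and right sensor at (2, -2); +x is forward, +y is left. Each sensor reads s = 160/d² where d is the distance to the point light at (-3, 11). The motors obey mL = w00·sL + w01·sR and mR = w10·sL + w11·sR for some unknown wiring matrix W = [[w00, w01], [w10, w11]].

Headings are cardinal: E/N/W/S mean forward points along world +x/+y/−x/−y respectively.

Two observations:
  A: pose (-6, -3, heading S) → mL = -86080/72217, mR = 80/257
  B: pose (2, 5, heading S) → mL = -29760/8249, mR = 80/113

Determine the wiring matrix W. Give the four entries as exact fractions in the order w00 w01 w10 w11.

-1 -1 1/2 0

obs A: pose=(-6,-3,S) → sL=160/257, sR=160/281, mL=-86080/72217, mR=80/257
obs B: pose=(2,5,S) → sL=160/113, sR=160/73, mL=-29760/8249, mR=80/113
sensor matrix S = [[160/257, 160/281], [160/113, 160/73]]; det S = 332595200/595718033
solve [mL_A; mL_B] = S·[w00; w01] and [mR_A; mR_B] = S·[w10; w11]:
  w00 = -1, w01 = -1, w10 = 1/2, w11 = 0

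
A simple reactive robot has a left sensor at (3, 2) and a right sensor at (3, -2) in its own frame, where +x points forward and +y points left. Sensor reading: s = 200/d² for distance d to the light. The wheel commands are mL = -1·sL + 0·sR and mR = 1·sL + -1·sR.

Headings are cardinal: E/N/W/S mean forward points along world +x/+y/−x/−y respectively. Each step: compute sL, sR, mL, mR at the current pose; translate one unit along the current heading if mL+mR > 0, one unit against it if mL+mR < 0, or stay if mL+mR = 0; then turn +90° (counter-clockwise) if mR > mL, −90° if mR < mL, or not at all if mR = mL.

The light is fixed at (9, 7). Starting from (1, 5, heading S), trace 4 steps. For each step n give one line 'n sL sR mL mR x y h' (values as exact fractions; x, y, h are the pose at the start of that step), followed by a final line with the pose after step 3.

0 200/61 8/5 -200/61 512/305 1 5 S
1 100/13 100/17 -100/13 400/221 1 6 E
2 8/5 200/53 -8/5 -576/265 0 6 N
3 50/9 50/13 -50/9 200/117 0 5 E
final -1 5 N

n=0: pose=(1,5,S); sL=200/61, sR=8/5; mL=-200/61, mR=512/305; mL+mR=-8/5 → advance -1; mR−mL=1512/305 → turn +1·90°
n=1: pose=(1,6,E); sL=100/13, sR=100/17; mL=-100/13, mR=400/221; mL+mR=-100/17 → advance -1; mR−mL=2100/221 → turn +1·90°
n=2: pose=(0,6,N); sL=8/5, sR=200/53; mL=-8/5, mR=-576/265; mL+mR=-200/53 → advance -1; mR−mL=-152/265 → turn -1·90°
n=3: pose=(0,5,E); sL=50/9, sR=50/13; mL=-50/9, mR=200/117; mL+mR=-50/13 → advance -1; mR−mL=850/117 → turn +1·90°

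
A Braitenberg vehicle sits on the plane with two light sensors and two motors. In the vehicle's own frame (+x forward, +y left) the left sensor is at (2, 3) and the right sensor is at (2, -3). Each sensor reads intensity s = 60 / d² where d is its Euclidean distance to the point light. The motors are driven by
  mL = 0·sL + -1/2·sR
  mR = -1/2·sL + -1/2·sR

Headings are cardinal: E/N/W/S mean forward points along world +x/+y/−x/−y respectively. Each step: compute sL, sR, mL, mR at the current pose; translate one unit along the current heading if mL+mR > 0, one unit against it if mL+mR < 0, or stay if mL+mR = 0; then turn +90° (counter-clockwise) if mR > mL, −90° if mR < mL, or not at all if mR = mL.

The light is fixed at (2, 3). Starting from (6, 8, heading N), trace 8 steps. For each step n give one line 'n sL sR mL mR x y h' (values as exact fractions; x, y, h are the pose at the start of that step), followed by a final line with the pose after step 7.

n=0: pose=(6,8,N); sL=6/5, sR=30/49; mL=-15/49, mR=-222/245; mL+mR=-297/245 → advance -1; mR−mL=-3/5 → turn -1·90°
n=1: pose=(6,7,E); sL=12/17, sR=60/37; mL=-30/37, mR=-732/629; mL+mR=-1242/629 → advance -1; mR−mL=-6/17 → turn -1·90°
n=2: pose=(5,7,S); sL=3/2, sR=15; mL=-15/2, mR=-33/4; mL+mR=-63/4 → advance -1; mR−mL=-3/4 → turn -1·90°
n=3: pose=(5,8,W); sL=12, sR=12/13; mL=-6/13, mR=-84/13; mL+mR=-90/13 → advance -1; mR−mL=-6 → turn -1·90°
n=4: pose=(6,8,N); sL=6/5, sR=30/49; mL=-15/49, mR=-222/245; mL+mR=-297/245 → advance -1; mR−mL=-3/5 → turn -1·90°
n=5: pose=(6,7,E); sL=12/17, sR=60/37; mL=-30/37, mR=-732/629; mL+mR=-1242/629 → advance -1; mR−mL=-6/17 → turn -1·90°
n=6: pose=(5,7,S); sL=3/2, sR=15; mL=-15/2, mR=-33/4; mL+mR=-63/4 → advance -1; mR−mL=-3/4 → turn -1·90°
n=7: pose=(5,8,W); sL=12, sR=12/13; mL=-6/13, mR=-84/13; mL+mR=-90/13 → advance -1; mR−mL=-6 → turn -1·90°

0 6/5 30/49 -15/49 -222/245 6 8 N
1 12/17 60/37 -30/37 -732/629 6 7 E
2 3/2 15 -15/2 -33/4 5 7 S
3 12 12/13 -6/13 -84/13 5 8 W
4 6/5 30/49 -15/49 -222/245 6 8 N
5 12/17 60/37 -30/37 -732/629 6 7 E
6 3/2 15 -15/2 -33/4 5 7 S
7 12 12/13 -6/13 -84/13 5 8 W
final 6 8 N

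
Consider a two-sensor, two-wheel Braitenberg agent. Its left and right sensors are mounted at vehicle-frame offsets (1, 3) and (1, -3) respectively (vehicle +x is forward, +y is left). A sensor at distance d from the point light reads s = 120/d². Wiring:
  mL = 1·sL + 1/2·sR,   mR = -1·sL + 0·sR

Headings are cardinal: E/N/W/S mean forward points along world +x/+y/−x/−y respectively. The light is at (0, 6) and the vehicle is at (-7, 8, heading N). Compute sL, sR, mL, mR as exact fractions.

120/109 24/5 1908/545 -120/109

left sensor world pos  = (-10, 9); dL² = 109
right sensor world pos = (-4, 9); dR² = 25
sL = 120/109 = 120/109
sR = 120/25 = 24/5
mL = 1·sL + 1/2·sR = 1908/545
mR = -1·sL + 0·sR = -120/109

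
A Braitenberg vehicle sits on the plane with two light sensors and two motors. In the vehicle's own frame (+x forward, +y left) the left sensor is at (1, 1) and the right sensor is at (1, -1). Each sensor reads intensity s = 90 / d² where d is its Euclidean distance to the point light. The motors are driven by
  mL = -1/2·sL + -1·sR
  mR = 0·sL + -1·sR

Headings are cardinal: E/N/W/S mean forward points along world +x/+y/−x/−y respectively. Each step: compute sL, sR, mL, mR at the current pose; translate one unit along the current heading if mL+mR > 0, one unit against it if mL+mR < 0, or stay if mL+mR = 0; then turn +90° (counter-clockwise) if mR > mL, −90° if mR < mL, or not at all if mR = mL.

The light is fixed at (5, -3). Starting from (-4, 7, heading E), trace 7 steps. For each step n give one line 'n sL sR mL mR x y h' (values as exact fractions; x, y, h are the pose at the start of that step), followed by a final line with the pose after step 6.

0 18/37 18/29 -927/1073 -18/29 -4 7 E
1 45/121 45/101 -15435/24442 -45/101 -5 7 N
2 18/37 90/221 -5319/8177 -90/221 -5 6 W
3 45/64 45/82 -4725/5248 -45/82 -4 6 S
4 18/37 18/29 -927/1073 -18/29 -4 7 E
5 45/121 45/101 -15435/24442 -45/101 -5 7 N
6 18/37 90/221 -5319/8177 -90/221 -5 6 W
final -4 6 S

n=0: pose=(-4,7,E); sL=18/37, sR=18/29; mL=-927/1073, mR=-18/29; mL+mR=-1593/1073 → advance -1; mR−mL=9/37 → turn +1·90°
n=1: pose=(-5,7,N); sL=45/121, sR=45/101; mL=-15435/24442, mR=-45/101; mL+mR=-26325/24442 → advance -1; mR−mL=45/242 → turn +1·90°
n=2: pose=(-5,6,W); sL=18/37, sR=90/221; mL=-5319/8177, mR=-90/221; mL+mR=-8649/8177 → advance -1; mR−mL=9/37 → turn +1·90°
n=3: pose=(-4,6,S); sL=45/64, sR=45/82; mL=-4725/5248, mR=-45/82; mL+mR=-7605/5248 → advance -1; mR−mL=45/128 → turn +1·90°
n=4: pose=(-4,7,E); sL=18/37, sR=18/29; mL=-927/1073, mR=-18/29; mL+mR=-1593/1073 → advance -1; mR−mL=9/37 → turn +1·90°
n=5: pose=(-5,7,N); sL=45/121, sR=45/101; mL=-15435/24442, mR=-45/101; mL+mR=-26325/24442 → advance -1; mR−mL=45/242 → turn +1·90°
n=6: pose=(-5,6,W); sL=18/37, sR=90/221; mL=-5319/8177, mR=-90/221; mL+mR=-8649/8177 → advance -1; mR−mL=9/37 → turn +1·90°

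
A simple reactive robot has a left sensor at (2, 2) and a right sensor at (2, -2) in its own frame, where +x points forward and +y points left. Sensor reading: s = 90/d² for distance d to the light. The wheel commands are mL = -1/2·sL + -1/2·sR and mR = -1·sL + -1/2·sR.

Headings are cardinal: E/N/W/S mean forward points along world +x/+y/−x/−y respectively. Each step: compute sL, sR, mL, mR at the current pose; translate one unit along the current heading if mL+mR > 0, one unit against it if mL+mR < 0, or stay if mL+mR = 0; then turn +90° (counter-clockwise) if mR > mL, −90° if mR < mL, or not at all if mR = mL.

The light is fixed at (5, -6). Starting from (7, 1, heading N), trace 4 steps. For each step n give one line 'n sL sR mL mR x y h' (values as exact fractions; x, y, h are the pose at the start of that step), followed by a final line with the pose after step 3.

0 10/9 90/97 -890/873 -1375/873 7 1 N
1 9/8 45/16 -63/32 -81/32 7 0 E
2 18/5 90/17 -378/85 -531/85 6 0 S
3 45/13 45/41 -1215/533 -4275/1066 6 1 W
final 7 1 N

n=0: pose=(7,1,N); sL=10/9, sR=90/97; mL=-890/873, mR=-1375/873; mL+mR=-755/291 → advance -1; mR−mL=-5/9 → turn -1·90°
n=1: pose=(7,0,E); sL=9/8, sR=45/16; mL=-63/32, mR=-81/32; mL+mR=-9/2 → advance -1; mR−mL=-9/16 → turn -1·90°
n=2: pose=(6,0,S); sL=18/5, sR=90/17; mL=-378/85, mR=-531/85; mL+mR=-909/85 → advance -1; mR−mL=-9/5 → turn -1·90°
n=3: pose=(6,1,W); sL=45/13, sR=45/41; mL=-1215/533, mR=-4275/1066; mL+mR=-6705/1066 → advance -1; mR−mL=-45/26 → turn -1·90°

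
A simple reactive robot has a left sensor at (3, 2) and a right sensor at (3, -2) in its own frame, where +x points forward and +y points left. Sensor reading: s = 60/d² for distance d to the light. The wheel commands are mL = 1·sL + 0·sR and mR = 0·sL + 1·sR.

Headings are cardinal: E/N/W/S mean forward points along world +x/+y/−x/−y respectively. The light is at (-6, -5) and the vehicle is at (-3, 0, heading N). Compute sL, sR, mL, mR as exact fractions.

left sensor world pos  = (-5, 3); dL² = 65
right sensor world pos = (-1, 3); dR² = 89
sL = 60/65 = 12/13
sR = 60/89 = 60/89
mL = 1·sL + 0·sR = 12/13
mR = 0·sL + 1·sR = 60/89

12/13 60/89 12/13 60/89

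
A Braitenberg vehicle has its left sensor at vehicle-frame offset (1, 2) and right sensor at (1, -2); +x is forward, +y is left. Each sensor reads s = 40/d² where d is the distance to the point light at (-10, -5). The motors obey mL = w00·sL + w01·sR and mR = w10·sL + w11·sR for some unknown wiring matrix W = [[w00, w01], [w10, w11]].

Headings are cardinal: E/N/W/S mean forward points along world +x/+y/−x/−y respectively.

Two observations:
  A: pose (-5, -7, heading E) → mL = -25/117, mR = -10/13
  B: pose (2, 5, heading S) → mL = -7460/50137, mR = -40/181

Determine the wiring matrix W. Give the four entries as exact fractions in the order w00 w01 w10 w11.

obs A: pose=(-5,-7,E) → sL=10/9, sR=10/13, mL=-25/117, mR=-10/13
obs B: pose=(2,5,S) → sL=40/277, sR=40/181, mL=-7460/50137, mR=-40/181
sensor matrix S = [[10/9, 10/13], [40/277, 40/181]]; det S = 788800/5866029
solve [mL_A; mL_B] = S·[w00; w01] and [mR_A; mR_B] = S·[w10; w11]:
  w00 = 1/2, w01 = -1, w10 = 0, w11 = -1

1/2 -1 0 -1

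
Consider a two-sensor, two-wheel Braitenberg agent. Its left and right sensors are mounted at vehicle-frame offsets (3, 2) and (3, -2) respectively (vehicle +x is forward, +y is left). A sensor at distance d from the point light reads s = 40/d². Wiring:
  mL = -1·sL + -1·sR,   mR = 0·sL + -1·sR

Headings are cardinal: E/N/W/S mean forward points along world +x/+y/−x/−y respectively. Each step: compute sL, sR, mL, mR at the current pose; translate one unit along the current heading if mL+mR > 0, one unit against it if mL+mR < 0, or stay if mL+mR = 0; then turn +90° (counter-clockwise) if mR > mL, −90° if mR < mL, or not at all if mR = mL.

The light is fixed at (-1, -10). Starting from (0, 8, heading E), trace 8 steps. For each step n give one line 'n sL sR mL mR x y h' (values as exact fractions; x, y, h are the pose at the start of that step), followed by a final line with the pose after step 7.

0 5/52 5/34 -215/884 -5/34 0 8 E
1 8/89 8/89 -16/89 -8/89 -1 8 N
2 20/117 4/37 -1208/4329 -4/37 -1 7 W
3 8/41 40/197 -3216/8077 -40/197 0 7 S
4 5/52 5/34 -215/884 -5/34 0 8 E
5 8/89 8/89 -16/89 -8/89 -1 8 N
6 20/117 4/37 -1208/4329 -4/37 -1 7 W
7 8/41 40/197 -3216/8077 -40/197 0 7 S
final 0 8 E

n=0: pose=(0,8,E); sL=5/52, sR=5/34; mL=-215/884, mR=-5/34; mL+mR=-345/884 → advance -1; mR−mL=5/52 → turn +1·90°
n=1: pose=(-1,8,N); sL=8/89, sR=8/89; mL=-16/89, mR=-8/89; mL+mR=-24/89 → advance -1; mR−mL=8/89 → turn +1·90°
n=2: pose=(-1,7,W); sL=20/117, sR=4/37; mL=-1208/4329, mR=-4/37; mL+mR=-1676/4329 → advance -1; mR−mL=20/117 → turn +1·90°
n=3: pose=(0,7,S); sL=8/41, sR=40/197; mL=-3216/8077, mR=-40/197; mL+mR=-4856/8077 → advance -1; mR−mL=8/41 → turn +1·90°
n=4: pose=(0,8,E); sL=5/52, sR=5/34; mL=-215/884, mR=-5/34; mL+mR=-345/884 → advance -1; mR−mL=5/52 → turn +1·90°
n=5: pose=(-1,8,N); sL=8/89, sR=8/89; mL=-16/89, mR=-8/89; mL+mR=-24/89 → advance -1; mR−mL=8/89 → turn +1·90°
n=6: pose=(-1,7,W); sL=20/117, sR=4/37; mL=-1208/4329, mR=-4/37; mL+mR=-1676/4329 → advance -1; mR−mL=20/117 → turn +1·90°
n=7: pose=(0,7,S); sL=8/41, sR=40/197; mL=-3216/8077, mR=-40/197; mL+mR=-4856/8077 → advance -1; mR−mL=8/41 → turn +1·90°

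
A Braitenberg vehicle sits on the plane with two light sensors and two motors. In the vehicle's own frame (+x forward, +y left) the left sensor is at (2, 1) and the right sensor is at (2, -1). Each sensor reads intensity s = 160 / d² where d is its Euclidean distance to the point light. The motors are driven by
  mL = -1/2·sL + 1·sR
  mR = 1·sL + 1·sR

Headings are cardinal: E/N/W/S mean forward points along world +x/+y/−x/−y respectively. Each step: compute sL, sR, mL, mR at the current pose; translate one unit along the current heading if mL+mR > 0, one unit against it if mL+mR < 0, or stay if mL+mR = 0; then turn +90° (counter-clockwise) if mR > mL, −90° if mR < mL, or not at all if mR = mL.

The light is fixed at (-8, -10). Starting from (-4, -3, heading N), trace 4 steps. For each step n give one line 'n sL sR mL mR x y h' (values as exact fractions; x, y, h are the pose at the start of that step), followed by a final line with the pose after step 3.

n=0: pose=(-4,-3,N); sL=16/9, sR=80/53; mL=296/477, mR=1568/477; mL+mR=1864/477 → advance +1; mR−mL=8/3 → turn +1·90°
n=1: pose=(-4,-2,W); sL=160/53, sR=32/17; mL=336/901, mR=4416/901; mL+mR=4752/901 → advance +1; mR−mL=240/53 → turn +1·90°
n=2: pose=(-5,-2,S); sL=40/13, sR=4; mL=32/13, mR=92/13; mL+mR=124/13 → advance +1; mR−mL=60/13 → turn +1·90°
n=3: pose=(-5,-3,E); sL=160/89, sR=160/61; mL=9360/5429, mR=24000/5429; mL+mR=33360/5429 → advance +1; mR−mL=240/89 → turn +1·90°

0 16/9 80/53 296/477 1568/477 -4 -3 N
1 160/53 32/17 336/901 4416/901 -4 -2 W
2 40/13 4 32/13 92/13 -5 -2 S
3 160/89 160/61 9360/5429 24000/5429 -5 -3 E
final -4 -3 N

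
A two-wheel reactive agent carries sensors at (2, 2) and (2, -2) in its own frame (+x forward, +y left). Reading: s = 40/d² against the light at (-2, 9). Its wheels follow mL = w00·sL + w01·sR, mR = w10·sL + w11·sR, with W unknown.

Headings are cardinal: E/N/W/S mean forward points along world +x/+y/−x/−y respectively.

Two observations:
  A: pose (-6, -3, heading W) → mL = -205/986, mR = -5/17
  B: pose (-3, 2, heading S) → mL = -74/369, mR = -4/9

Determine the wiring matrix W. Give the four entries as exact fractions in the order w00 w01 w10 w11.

obs A: pose=(-6,-3,W) → sL=5/29, sR=5/17, mL=-205/986, mR=-5/17
obs B: pose=(-3,2,S) → sL=20/41, sR=4/9, mL=-74/369, mR=-4/9
sensor matrix S = [[5/29, 5/17], [20/41, 4/9]]; det S = -12160/181917
solve [mL_A; mL_B] = S·[w00; w01] and [mR_A; mR_B] = S·[w10; w11]:
  w00 = 1/2, w01 = -1, w10 = 0, w11 = -1

1/2 -1 0 -1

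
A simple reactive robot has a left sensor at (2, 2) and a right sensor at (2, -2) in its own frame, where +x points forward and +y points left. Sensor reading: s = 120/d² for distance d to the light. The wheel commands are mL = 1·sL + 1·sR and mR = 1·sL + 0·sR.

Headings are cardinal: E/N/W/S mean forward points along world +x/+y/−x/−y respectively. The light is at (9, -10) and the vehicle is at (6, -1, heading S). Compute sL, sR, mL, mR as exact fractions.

left sensor world pos  = (8, -3); dL² = 50
right sensor world pos = (4, -3); dR² = 74
sL = 120/50 = 12/5
sR = 120/74 = 60/37
mL = 1·sL + 1·sR = 744/185
mR = 1·sL + 0·sR = 12/5

12/5 60/37 744/185 12/5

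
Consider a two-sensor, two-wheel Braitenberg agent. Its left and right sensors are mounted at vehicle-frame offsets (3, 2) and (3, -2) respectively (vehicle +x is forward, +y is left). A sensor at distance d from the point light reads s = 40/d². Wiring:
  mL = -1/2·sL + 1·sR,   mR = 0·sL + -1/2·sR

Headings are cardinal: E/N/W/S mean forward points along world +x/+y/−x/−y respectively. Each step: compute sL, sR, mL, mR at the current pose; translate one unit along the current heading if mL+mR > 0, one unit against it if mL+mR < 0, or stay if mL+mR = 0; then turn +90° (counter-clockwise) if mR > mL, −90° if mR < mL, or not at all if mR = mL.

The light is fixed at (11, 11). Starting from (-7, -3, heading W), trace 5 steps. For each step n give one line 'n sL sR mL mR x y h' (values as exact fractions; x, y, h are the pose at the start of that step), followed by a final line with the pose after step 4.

n=0: pose=(-7,-3,W); sL=40/697, sR=8/117; mL=3236/81549, mR=-4/117; mL+mR=448/81549 → advance +1; mR−mL=-2008/27183 → turn -1·90°
n=1: pose=(-8,-3,N); sL=20/281, sR=4/41; mL=714/11521, mR=-2/41; mL+mR=152/11521 → advance +1; mR−mL=-1276/11521 → turn -1·90°
n=2: pose=(-8,-2,E); sL=40/377, sR=40/481; mL=420/13949, mR=-20/481; mL+mR=-160/13949 → advance -1; mR−mL=-1000/13949 → turn -1·90°
n=3: pose=(-9,-2,S); sL=2/29, sR=2/37; mL=21/1073, mR=-1/37; mL+mR=-8/1073 → advance -1; mR−mL=-50/1073 → turn -1·90°
n=4: pose=(-9,-1,W); sL=8/145, sR=40/629; mL=3284/91205, mR=-20/629; mL+mR=384/91205 → advance +1; mR−mL=-6184/91205 → turn -1·90°

0 40/697 8/117 3236/81549 -4/117 -7 -3 W
1 20/281 4/41 714/11521 -2/41 -8 -3 N
2 40/377 40/481 420/13949 -20/481 -8 -2 E
3 2/29 2/37 21/1073 -1/37 -9 -2 S
4 8/145 40/629 3284/91205 -20/629 -9 -1 W
final -10 -1 N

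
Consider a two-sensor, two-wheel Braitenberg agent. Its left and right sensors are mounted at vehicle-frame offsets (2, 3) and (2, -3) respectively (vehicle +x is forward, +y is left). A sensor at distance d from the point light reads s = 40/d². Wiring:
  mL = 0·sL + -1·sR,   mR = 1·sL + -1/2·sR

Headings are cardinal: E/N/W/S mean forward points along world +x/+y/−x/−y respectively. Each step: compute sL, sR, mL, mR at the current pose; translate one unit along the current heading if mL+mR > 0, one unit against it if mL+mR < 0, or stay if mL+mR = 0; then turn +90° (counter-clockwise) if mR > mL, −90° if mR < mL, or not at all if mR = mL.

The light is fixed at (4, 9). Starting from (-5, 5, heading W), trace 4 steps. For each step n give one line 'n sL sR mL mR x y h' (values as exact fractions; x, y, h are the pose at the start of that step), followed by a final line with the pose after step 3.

0 4/17 20/61 -20/61 74/1037 -5 5 W
1 40/61 40/157 -40/157 5060/9577 -4 5 S
2 1 2/5 -2/5 4/5 -4 4 E
3 40/109 8/5 -8/5 -236/545 -3 4 N
final -3 3 W

n=0: pose=(-5,5,W); sL=4/17, sR=20/61; mL=-20/61, mR=74/1037; mL+mR=-266/1037 → advance -1; mR−mL=414/1037 → turn +1·90°
n=1: pose=(-4,5,S); sL=40/61, sR=40/157; mL=-40/157, mR=5060/9577; mL+mR=2620/9577 → advance +1; mR−mL=7500/9577 → turn +1·90°
n=2: pose=(-4,4,E); sL=1, sR=2/5; mL=-2/5, mR=4/5; mL+mR=2/5 → advance +1; mR−mL=6/5 → turn +1·90°
n=3: pose=(-3,4,N); sL=40/109, sR=8/5; mL=-8/5, mR=-236/545; mL+mR=-1108/545 → advance -1; mR−mL=636/545 → turn +1·90°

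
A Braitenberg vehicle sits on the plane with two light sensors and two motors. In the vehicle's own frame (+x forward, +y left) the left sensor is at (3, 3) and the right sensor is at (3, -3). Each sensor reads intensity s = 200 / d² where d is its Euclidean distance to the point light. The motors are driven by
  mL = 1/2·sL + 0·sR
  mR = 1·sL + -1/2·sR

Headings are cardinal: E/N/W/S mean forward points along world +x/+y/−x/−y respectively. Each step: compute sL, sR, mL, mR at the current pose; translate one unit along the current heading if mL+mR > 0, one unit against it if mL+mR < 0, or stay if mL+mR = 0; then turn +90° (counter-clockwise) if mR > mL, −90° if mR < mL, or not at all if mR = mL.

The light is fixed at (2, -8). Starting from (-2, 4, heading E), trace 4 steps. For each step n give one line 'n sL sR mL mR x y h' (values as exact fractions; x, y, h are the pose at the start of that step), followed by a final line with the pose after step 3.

n=0: pose=(-2,4,E); sL=100/113, sR=100/41; mL=50/113, mR=-1550/4633; mL+mR=500/4633 → advance +1; mR−mL=-3600/4633 → turn -1·90°
n=1: pose=(-1,4,S); sL=200/81, sR=200/117; mL=100/81, mR=1700/1053; mL+mR=1000/351 → advance +1; mR−mL=400/1053 → turn +1·90°
n=2: pose=(-1,3,E); sL=50/49, sR=25/8; mL=25/49, mR=-425/784; mL+mR=-25/784 → advance -1; mR−mL=-825/784 → turn -1·90°
n=3: pose=(-2,3,S); sL=40/13, sR=200/113; mL=20/13, mR=3220/1469; mL+mR=5480/1469 → advance +1; mR−mL=960/1469 → turn +1·90°

0 100/113 100/41 50/113 -1550/4633 -2 4 E
1 200/81 200/117 100/81 1700/1053 -1 4 S
2 50/49 25/8 25/49 -425/784 -1 3 E
3 40/13 200/113 20/13 3220/1469 -2 3 S
final -2 2 E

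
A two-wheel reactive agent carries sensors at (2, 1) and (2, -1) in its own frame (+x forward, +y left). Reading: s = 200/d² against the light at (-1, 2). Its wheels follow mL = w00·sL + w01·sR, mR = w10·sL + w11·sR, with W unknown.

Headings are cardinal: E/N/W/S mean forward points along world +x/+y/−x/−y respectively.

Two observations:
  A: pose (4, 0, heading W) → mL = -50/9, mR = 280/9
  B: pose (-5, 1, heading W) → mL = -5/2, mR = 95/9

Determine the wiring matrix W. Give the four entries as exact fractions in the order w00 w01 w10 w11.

obs A: pose=(4,0,W) → sL=100/9, sR=20, mL=-50/9, mR=280/9
obs B: pose=(-5,1,W) → sL=5, sR=50/9, mL=-5/2, mR=95/9
sensor matrix S = [[100/9, 20], [5, 50/9]]; det S = -3100/81
solve [mL_A; mL_B] = S·[w00; w01] and [mR_A; mR_B] = S·[w10; w11]:
  w00 = -1/2, w01 = 0, w10 = 1, w11 = 1

-1/2 0 1 1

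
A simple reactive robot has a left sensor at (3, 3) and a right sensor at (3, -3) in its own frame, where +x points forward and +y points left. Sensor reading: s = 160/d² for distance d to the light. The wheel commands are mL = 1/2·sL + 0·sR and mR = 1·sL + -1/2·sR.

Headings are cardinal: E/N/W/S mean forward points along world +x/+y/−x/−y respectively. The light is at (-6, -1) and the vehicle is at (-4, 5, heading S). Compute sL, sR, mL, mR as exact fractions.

left sensor world pos  = (-1, 2); dL² = 34
right sensor world pos = (-7, 2); dR² = 10
sL = 160/34 = 80/17
sR = 160/10 = 16
mL = 1/2·sL + 0·sR = 40/17
mR = 1·sL + -1/2·sR = -56/17

80/17 16 40/17 -56/17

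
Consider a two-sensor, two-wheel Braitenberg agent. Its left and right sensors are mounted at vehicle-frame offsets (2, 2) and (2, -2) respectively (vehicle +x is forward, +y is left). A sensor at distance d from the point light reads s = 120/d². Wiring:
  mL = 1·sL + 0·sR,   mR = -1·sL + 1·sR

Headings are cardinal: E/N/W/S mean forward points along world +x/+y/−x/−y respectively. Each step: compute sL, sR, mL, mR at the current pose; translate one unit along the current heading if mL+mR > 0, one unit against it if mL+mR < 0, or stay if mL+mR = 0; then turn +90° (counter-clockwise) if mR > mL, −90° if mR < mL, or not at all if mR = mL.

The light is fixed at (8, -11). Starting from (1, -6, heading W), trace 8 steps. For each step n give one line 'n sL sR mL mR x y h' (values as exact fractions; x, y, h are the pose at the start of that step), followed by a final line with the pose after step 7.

n=0: pose=(1,-6,W); sL=4/3, sR=12/13; mL=4/3, mR=-16/39; mL+mR=12/13 → advance +1; mR−mL=-68/39 → turn -1·90°
n=1: pose=(0,-6,N); sL=120/149, sR=24/17; mL=120/149, mR=1536/2533; mL+mR=24/17 → advance +1; mR−mL=-504/2533 → turn -1·90°
n=2: pose=(0,-5,E); sL=6/5, sR=30/13; mL=6/5, mR=72/65; mL+mR=30/13 → advance +1; mR−mL=-6/65 → turn -1·90°
n=3: pose=(1,-5,S); sL=120/41, sR=120/97; mL=120/41, mR=-6720/3977; mL+mR=120/97 → advance +1; mR−mL=-18360/3977 → turn -1·90°
n=4: pose=(1,-6,W); sL=4/3, sR=12/13; mL=4/3, mR=-16/39; mL+mR=12/13 → advance +1; mR−mL=-68/39 → turn -1·90°
n=5: pose=(0,-6,N); sL=120/149, sR=24/17; mL=120/149, mR=1536/2533; mL+mR=24/17 → advance +1; mR−mL=-504/2533 → turn -1·90°
n=6: pose=(0,-5,E); sL=6/5, sR=30/13; mL=6/5, mR=72/65; mL+mR=30/13 → advance +1; mR−mL=-6/65 → turn -1·90°
n=7: pose=(1,-5,S); sL=120/41, sR=120/97; mL=120/41, mR=-6720/3977; mL+mR=120/97 → advance +1; mR−mL=-18360/3977 → turn -1·90°

0 4/3 12/13 4/3 -16/39 1 -6 W
1 120/149 24/17 120/149 1536/2533 0 -6 N
2 6/5 30/13 6/5 72/65 0 -5 E
3 120/41 120/97 120/41 -6720/3977 1 -5 S
4 4/3 12/13 4/3 -16/39 1 -6 W
5 120/149 24/17 120/149 1536/2533 0 -6 N
6 6/5 30/13 6/5 72/65 0 -5 E
7 120/41 120/97 120/41 -6720/3977 1 -5 S
final 1 -6 W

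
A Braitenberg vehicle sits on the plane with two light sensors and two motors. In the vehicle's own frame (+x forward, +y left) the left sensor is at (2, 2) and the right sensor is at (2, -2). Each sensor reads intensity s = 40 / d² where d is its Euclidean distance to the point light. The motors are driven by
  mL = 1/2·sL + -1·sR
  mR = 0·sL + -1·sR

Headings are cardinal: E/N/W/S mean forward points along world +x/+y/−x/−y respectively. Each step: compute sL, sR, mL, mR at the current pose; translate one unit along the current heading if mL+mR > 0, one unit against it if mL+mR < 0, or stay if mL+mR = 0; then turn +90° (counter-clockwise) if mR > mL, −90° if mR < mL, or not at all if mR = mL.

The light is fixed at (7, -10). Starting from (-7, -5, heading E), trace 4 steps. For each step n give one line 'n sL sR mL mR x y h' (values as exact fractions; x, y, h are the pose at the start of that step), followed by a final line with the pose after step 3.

n=0: pose=(-7,-5,E); sL=40/193, sR=40/153; mL=-4660/29529, mR=-40/153; mL+mR=-12380/29529 → advance -1; mR−mL=-20/193 → turn -1·90°
n=1: pose=(-8,-5,S); sL=20/89, sR=20/149; mL=-290/13261, mR=-20/149; mL+mR=-2070/13261 → advance -1; mR−mL=-10/89 → turn -1·90°
n=2: pose=(-8,-4,W); sL=8/61, sR=40/353; mL=-1028/21533, mR=-40/353; mL+mR=-3468/21533 → advance -1; mR−mL=-4/61 → turn -1·90°
n=3: pose=(-7,-4,N); sL=1/8, sR=5/26; mL=-27/208, mR=-5/26; mL+mR=-67/208 → advance -1; mR−mL=-1/16 → turn -1·90°

0 40/193 40/153 -4660/29529 -40/153 -7 -5 E
1 20/89 20/149 -290/13261 -20/149 -8 -5 S
2 8/61 40/353 -1028/21533 -40/353 -8 -4 W
3 1/8 5/26 -27/208 -5/26 -7 -4 N
final -7 -5 E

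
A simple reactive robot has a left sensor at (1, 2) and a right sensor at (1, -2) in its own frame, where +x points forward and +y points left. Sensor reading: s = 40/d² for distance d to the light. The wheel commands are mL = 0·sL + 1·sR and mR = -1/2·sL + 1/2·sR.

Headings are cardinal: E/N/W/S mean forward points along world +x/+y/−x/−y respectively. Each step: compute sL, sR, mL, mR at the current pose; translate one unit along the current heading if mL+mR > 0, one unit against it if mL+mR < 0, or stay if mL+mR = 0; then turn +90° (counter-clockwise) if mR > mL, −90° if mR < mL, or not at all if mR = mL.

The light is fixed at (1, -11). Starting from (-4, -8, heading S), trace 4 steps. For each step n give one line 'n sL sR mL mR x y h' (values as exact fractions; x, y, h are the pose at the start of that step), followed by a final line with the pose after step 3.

0 40/13 40/53 40/53 -800/689 -4 -8 S
1 1 5/9 5/9 -2/9 -4 -7 W
2 40/89 40/41 40/41 960/3649 -5 -7 N
3 20/37 20/17 20/17 200/629 -5 -6 E
final -4 -6 S

n=0: pose=(-4,-8,S); sL=40/13, sR=40/53; mL=40/53, mR=-800/689; mL+mR=-280/689 → advance -1; mR−mL=-1320/689 → turn -1·90°
n=1: pose=(-4,-7,W); sL=1, sR=5/9; mL=5/9, mR=-2/9; mL+mR=1/3 → advance +1; mR−mL=-7/9 → turn -1·90°
n=2: pose=(-5,-7,N); sL=40/89, sR=40/41; mL=40/41, mR=960/3649; mL+mR=4520/3649 → advance +1; mR−mL=-2600/3649 → turn -1·90°
n=3: pose=(-5,-6,E); sL=20/37, sR=20/17; mL=20/17, mR=200/629; mL+mR=940/629 → advance +1; mR−mL=-540/629 → turn -1·90°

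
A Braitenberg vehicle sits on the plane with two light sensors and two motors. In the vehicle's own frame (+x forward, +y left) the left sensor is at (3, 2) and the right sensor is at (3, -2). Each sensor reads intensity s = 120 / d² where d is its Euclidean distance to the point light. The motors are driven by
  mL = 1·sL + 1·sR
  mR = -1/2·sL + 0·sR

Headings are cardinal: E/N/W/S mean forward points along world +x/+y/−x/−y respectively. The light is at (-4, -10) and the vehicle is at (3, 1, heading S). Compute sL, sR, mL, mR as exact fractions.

left sensor world pos  = (5, -2); dL² = 145
right sensor world pos = (1, -2); dR² = 89
sL = 120/145 = 24/29
sR = 120/89 = 120/89
mL = 1·sL + 1·sR = 5616/2581
mR = -1/2·sL + 0·sR = -12/29

24/29 120/89 5616/2581 -12/29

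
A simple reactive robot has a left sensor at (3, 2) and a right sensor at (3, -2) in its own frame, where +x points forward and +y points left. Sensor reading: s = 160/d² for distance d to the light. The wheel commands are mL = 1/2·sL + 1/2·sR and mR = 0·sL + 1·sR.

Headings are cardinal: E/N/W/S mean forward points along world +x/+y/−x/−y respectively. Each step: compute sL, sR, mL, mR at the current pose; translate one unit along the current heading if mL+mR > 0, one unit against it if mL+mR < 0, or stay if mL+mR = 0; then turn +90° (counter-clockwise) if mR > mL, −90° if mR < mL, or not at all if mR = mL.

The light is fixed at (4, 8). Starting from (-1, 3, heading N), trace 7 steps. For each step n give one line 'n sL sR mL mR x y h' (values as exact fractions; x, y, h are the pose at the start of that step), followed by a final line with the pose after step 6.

0 160/53 160/13 5280/689 160/13 -1 3 N
1 8/5 40/17 168/85 40/17 -1 4 W
2 32/13 160/113 2848/1469 160/113 -2 4 S
3 16/13 16/9 176/117 16/9 -2 3 W
4 160/89 32/29 3744/2581 32/29 -3 3 S
5 40/41 40/29 1400/1189 40/29 -3 2 W
6 160/117 160/181 23840/21177 160/181 -4 2 S
final -4 1 W

n=0: pose=(-1,3,N); sL=160/53, sR=160/13; mL=5280/689, mR=160/13; mL+mR=13760/689 → advance +1; mR−mL=3200/689 → turn +1·90°
n=1: pose=(-1,4,W); sL=8/5, sR=40/17; mL=168/85, mR=40/17; mL+mR=368/85 → advance +1; mR−mL=32/85 → turn +1·90°
n=2: pose=(-2,4,S); sL=32/13, sR=160/113; mL=2848/1469, mR=160/113; mL+mR=4928/1469 → advance +1; mR−mL=-768/1469 → turn -1·90°
n=3: pose=(-2,3,W); sL=16/13, sR=16/9; mL=176/117, mR=16/9; mL+mR=128/39 → advance +1; mR−mL=32/117 → turn +1·90°
n=4: pose=(-3,3,S); sL=160/89, sR=32/29; mL=3744/2581, mR=32/29; mL+mR=6592/2581 → advance +1; mR−mL=-896/2581 → turn -1·90°
n=5: pose=(-3,2,W); sL=40/41, sR=40/29; mL=1400/1189, mR=40/29; mL+mR=3040/1189 → advance +1; mR−mL=240/1189 → turn +1·90°
n=6: pose=(-4,2,S); sL=160/117, sR=160/181; mL=23840/21177, mR=160/181; mL+mR=42560/21177 → advance +1; mR−mL=-5120/21177 → turn -1·90°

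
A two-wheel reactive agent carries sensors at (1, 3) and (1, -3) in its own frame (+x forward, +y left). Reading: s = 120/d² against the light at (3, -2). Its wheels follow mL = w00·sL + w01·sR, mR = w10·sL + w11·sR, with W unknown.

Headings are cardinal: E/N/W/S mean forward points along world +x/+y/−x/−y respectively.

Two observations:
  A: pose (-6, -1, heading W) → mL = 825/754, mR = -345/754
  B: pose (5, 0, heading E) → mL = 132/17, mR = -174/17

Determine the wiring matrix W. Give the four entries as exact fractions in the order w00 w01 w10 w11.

obs A: pose=(-6,-1,W) → sL=15/13, sR=30/29, mL=825/754, mR=-345/754
obs B: pose=(5,0,E) → sL=60/17, sR=12, mL=132/17, mR=-174/17
sensor matrix S = [[15/13, 30/29], [60/17, 12]]; det S = 65340/6409
solve [mL_A; mL_B] = S·[w00; w01] and [mR_A; mR_B] = S·[w10; w11]:
  w00 = 1/2, w01 = 1/2, w10 = 1/2, w11 = -1

1/2 1/2 1/2 -1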